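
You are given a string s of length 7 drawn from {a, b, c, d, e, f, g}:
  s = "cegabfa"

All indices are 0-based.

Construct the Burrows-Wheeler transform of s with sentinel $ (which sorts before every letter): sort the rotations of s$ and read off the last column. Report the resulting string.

afga$cbe

rank  rotation  last
    0  $cegabfa  a
    1  a$cegabf  f
    2  abfa$ceg  g
    3  bfa$cega  a
    4  cegabfa$  $
    5  egabfa$c  c
    6  fa$cegab  b
    7  gabfa$ce  e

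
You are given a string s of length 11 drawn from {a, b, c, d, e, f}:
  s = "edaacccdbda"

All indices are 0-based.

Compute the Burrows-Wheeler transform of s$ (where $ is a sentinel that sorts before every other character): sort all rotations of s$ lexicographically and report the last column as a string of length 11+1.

rank  rotation      last
    0  $edaacccdbda  a
    1  a$edaacccdbd  d
    2  aacccdbda$ed  d
    3  acccdbda$eda  a
    4  bda$edaacccd  d
    5  cccdbda$edaa  a
    6  ccdbda$edaac  c
    7  cdbda$edaacc  c
    8  da$edaacccdb  b
    9  daacccdbda$e  e
   10  dbda$edaaccc  c
   11  edaacccdbda$  $

addadaccbec$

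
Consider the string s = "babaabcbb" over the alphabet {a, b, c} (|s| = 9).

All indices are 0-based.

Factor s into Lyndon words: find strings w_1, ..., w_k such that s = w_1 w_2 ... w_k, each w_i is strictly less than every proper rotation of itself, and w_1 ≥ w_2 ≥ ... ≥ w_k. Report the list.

emit factor 1: 'b' (i=0, period=1)
emit factor 2: 'ab' (i=1, period=2)
emit factor 3: 'aabcbb' (i=3, period=6)

["b", "ab", "aabcbb"]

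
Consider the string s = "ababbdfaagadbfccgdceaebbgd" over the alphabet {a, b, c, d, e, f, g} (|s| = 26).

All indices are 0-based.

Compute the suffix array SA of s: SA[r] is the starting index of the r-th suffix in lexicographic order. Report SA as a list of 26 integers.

[7, 0, 2, 10, 20, 8, 1, 3, 22, 4, 12, 23, 14, 18, 15, 25, 11, 17, 5, 19, 21, 6, 13, 9, 24, 16]

rank→(start, suffix):
  0 → (7, 'aagadbfccgdceaebbgd')
  1 → (0, 'ababbdfaagadbfccgdceaebbgd')
  2 → (2, 'abbdfaagadbfccgdceaebbgd')
  3 → (10, 'adbfccgdceaebbgd')
  4 → (20, 'aebbgd')
  5 → (8, 'agadbfccgdceaebbgd')
  6 → (1, 'babbdfaagadbfccgdceaebbgd')
  7 → (3, 'bbdfaagadbfccgdceaebbgd')
  8 → (22, 'bbgd')
  9 → (4, 'bdfaagadbfccgdceaebbgd')
  10 → (12, 'bfccgdceaebbgd')
  11 → (23, 'bgd')
  12 → (14, 'ccgdceaebbgd')
  13 → (18, 'ceaebbgd')
  14 → (15, 'cgdceaebbgd')
  15 → (25, 'd')
  16 → (11, 'dbfccgdceaebbgd')
  17 → (17, 'dceaebbgd')
  18 → (5, 'dfaagadbfccgdceaebbgd')
  19 → (19, 'eaebbgd')
  20 → (21, 'ebbgd')
  21 → (6, 'faagadbfccgdceaebbgd')
  22 → (13, 'fccgdceaebbgd')
  23 → (9, 'gadbfccgdceaebbgd')
  24 → (24, 'gd')
  25 → (16, 'gdceaebbgd')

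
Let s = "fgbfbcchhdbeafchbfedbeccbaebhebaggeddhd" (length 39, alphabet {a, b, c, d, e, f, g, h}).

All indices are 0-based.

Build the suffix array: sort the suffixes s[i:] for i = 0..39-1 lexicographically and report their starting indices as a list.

sorted suffixes:
  #0 SA[0]=25  'aebhebaggeddhd'
  #1 SA[1]=12  'afchbfedbeccbaebhebaggeddhd'
  #2 SA[2]=31  'aggeddhd'
  #3 SA[3]=24  'baebhebaggeddhd'
  #4 SA[4]=30  'baggeddhd'
  #5 SA[5]=4  'bcchhdbeafchbfedbeccbaebhebaggeddhd'
  #6 SA[6]=10  'beafchbfedbeccbaebhebaggeddhd'
  #7 SA[7]=20  'beccbaebhebaggeddhd'
  #8 SA[8]=2  'bfbcchhdbeafchbfedbeccbaebhebaggeddhd'
  #9 SA[9]=16  'bfedbeccbaebhebaggeddhd'
  #10 SA[10]=27  'bhebaggeddhd'
  #11 SA[11]=23  'cbaebhebaggeddhd'
  #12 SA[12]=22  'ccbaebhebaggeddhd'
  #13 SA[13]=5  'cchhdbeafchbfedbeccbaebhebaggeddhd'
  #14 SA[14]=14  'chbfedbeccbaebhebaggeddhd'
  #15 SA[15]=6  'chhdbeafchbfedbeccbaebhebaggeddhd'
  #16 SA[16]=38  'd'
  #17 SA[17]=9  'dbeafchbfedbeccbaebhebaggeddhd'
  #18 SA[18]=19  'dbeccbaebhebaggeddhd'
  #19 SA[19]=35  'ddhd'
  #20 SA[20]=36  'dhd'
  #21 SA[21]=11  'eafchbfedbeccbaebhebaggeddhd'
  #22 SA[22]=29  'ebaggeddhd'
  #23 SA[23]=26  'ebhebaggeddhd'
  #24 SA[24]=21  'eccbaebhebaggeddhd'
  #25 SA[25]=18  'edbeccbaebhebaggeddhd'
  #26 SA[26]=34  'eddhd'
  #27 SA[27]=3  'fbcchhdbeafchbfedbeccbaebhebaggeddhd'
  #28 SA[28]=13  'fchbfedbeccbaebhebaggeddhd'
  #29 SA[29]=17  'fedbeccbaebhebaggeddhd'
  #30 SA[30]=0  'fgbfbcchhdbeafchbfedbeccbaebhebaggeddhd'
  #31 SA[31]=1  'gbfbcchhdbeafchbfedbeccbaebhebaggeddhd'
  #32 SA[32]=33  'geddhd'
  #33 SA[33]=32  'ggeddhd'
  #34 SA[34]=15  'hbfedbeccbaebhebaggeddhd'
  #35 SA[35]=37  'hd'
  #36 SA[36]=8  'hdbeafchbfedbeccbaebhebaggeddhd'
  #37 SA[37]=28  'hebaggeddhd'
  #38 SA[38]=7  'hhdbeafchbfedbeccbaebhebaggeddhd'

[25, 12, 31, 24, 30, 4, 10, 20, 2, 16, 27, 23, 22, 5, 14, 6, 38, 9, 19, 35, 36, 11, 29, 26, 21, 18, 34, 3, 13, 17, 0, 1, 33, 32, 15, 37, 8, 28, 7]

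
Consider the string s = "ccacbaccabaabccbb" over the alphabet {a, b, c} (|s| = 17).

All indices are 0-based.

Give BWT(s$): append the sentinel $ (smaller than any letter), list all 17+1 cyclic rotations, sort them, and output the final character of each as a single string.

bbcacbbaccaccaca$b

rank  rotation            last
    0  $ccacbaccabaabccbb  b
    1  aabccbb$ccacbaccab  b
    2  abaabccbb$ccacbacc  c
    3  abccbb$ccacbaccaba  a
    4  acbaccabaabccbb$cc  c
    5  accabaabccbb$ccacb  b
    6  b$ccacbaccabaabccb  b
    7  baabccbb$ccacbacca  a
    8  baccabaabccbb$ccac  c
    9  bb$ccacbaccabaabcc  c
   10  bccbb$ccacbaccabaa  a
   11  cabaabccbb$ccacbac  c
   12  cacbaccabaabccbb$c  c
   13  cbaccabaabccbb$cca  a
   14  cbb$ccacbaccabaabc  c
   15  ccabaabccbb$ccacba  a
   16  ccacbaccabaabccbb$  $
   17  ccbb$ccacbaccabaab  b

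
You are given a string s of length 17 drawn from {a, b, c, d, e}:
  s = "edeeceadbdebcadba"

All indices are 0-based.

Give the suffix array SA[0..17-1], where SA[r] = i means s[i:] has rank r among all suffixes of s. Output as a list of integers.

[16, 13, 6, 15, 11, 8, 12, 4, 14, 7, 9, 1, 5, 10, 3, 0, 2]

sorted suffixes:
  #0 SA[0]=16  'a'
  #1 SA[1]=13  'adba'
  #2 SA[2]=6  'adbdebcadba'
  #3 SA[3]=15  'ba'
  #4 SA[4]=11  'bcadba'
  #5 SA[5]=8  'bdebcadba'
  #6 SA[6]=12  'cadba'
  #7 SA[7]=4  'ceadbdebcadba'
  #8 SA[8]=14  'dba'
  #9 SA[9]=7  'dbdebcadba'
  #10 SA[10]=9  'debcadba'
  #11 SA[11]=1  'deeceadbdebcadba'
  #12 SA[12]=5  'eadbdebcadba'
  #13 SA[13]=10  'ebcadba'
  #14 SA[14]=3  'eceadbdebcadba'
  #15 SA[15]=0  'edeeceadbdebcadba'
  #16 SA[16]=2  'eeceadbdebcadba'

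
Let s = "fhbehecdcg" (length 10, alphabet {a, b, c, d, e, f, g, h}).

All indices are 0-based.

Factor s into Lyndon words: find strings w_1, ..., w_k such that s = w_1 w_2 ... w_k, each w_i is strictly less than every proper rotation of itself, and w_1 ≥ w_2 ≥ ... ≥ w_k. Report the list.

["fh", "behecdcg"]

emit factor 1: 'fh' (i=0, period=2)
emit factor 2: 'behecdcg' (i=2, period=8)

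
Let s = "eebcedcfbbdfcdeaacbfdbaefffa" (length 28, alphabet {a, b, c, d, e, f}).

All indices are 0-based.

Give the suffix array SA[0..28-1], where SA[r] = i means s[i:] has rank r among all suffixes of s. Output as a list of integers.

[27, 15, 16, 22, 21, 8, 2, 9, 18, 17, 12, 3, 6, 20, 5, 13, 10, 14, 1, 4, 0, 23, 26, 7, 11, 19, 25, 24]

rank | idx | suffix
   0 |  27 | a
   1 |  15 | aacbfdbaefffa
   2 |  16 | acbfdbaefffa
   3 |  22 | aefffa
   4 |  21 | baefffa
   5 |   8 | bbdfcdeaacbfdbaefffa
   6 |   2 | bcedcfbbdfcdeaacbfdbaefffa
   7 |   9 | bdfcdeaacbfdbaefffa
   8 |  18 | bfdbaefffa
   9 |  17 | cbfdbaefffa
  10 |  12 | cdeaacbfdbaefffa
  11 |   3 | cedcfbbdfcdeaacbfdbaefffa
  12 |   6 | cfbbdfcdeaacbfdbaefffa
  13 |  20 | dbaefffa
  14 |   5 | dcfbbdfcdeaacbfdbaefffa
  15 |  13 | deaacbfdbaefffa
  16 |  10 | dfcdeaacbfdbaefffa
  17 |  14 | eaacbfdbaefffa
  18 |   1 | ebcedcfbbdfcdeaacbfdbaefffa
  19 |   4 | edcfbbdfcdeaacbfdbaefffa
  20 |   0 | eebcedcfbbdfcdeaacbfdbaefffa
  21 |  23 | efffa
  22 |  26 | fa
  23 |   7 | fbbdfcdeaacbfdbaefffa
  24 |  11 | fcdeaacbfdbaefffa
  25 |  19 | fdbaefffa
  26 |  25 | ffa
  27 |  24 | fffa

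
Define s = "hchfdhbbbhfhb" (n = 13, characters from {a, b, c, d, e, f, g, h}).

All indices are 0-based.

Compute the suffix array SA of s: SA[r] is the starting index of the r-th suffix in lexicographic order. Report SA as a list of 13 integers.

sorted suffixes:
  #0 SA[0]=12  'b'
  #1 SA[1]=6  'bbbhfhb'
  #2 SA[2]=7  'bbhfhb'
  #3 SA[3]=8  'bhfhb'
  #4 SA[4]=1  'chfdhbbbhfhb'
  #5 SA[5]=4  'dhbbbhfhb'
  #6 SA[6]=3  'fdhbbbhfhb'
  #7 SA[7]=10  'fhb'
  #8 SA[8]=11  'hb'
  #9 SA[9]=5  'hbbbhfhb'
  #10 SA[10]=0  'hchfdhbbbhfhb'
  #11 SA[11]=2  'hfdhbbbhfhb'
  #12 SA[12]=9  'hfhb'

[12, 6, 7, 8, 1, 4, 3, 10, 11, 5, 0, 2, 9]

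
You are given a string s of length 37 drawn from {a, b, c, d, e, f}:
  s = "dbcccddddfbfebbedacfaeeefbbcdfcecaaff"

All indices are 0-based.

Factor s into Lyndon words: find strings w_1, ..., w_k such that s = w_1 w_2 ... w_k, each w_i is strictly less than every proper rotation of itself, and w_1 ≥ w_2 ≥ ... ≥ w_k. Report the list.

["d", "bcccddddfbfe", "bbed", "acfaeeefbbcdfcec", "aaff"]

emit factor 1: 'd' (i=0, period=1)
emit factor 2: 'bcccddddfbfe' (i=1, period=12)
emit factor 3: 'bbed' (i=13, period=4)
emit factor 4: 'acfaeeefbbcdfcec' (i=17, period=16)
emit factor 5: 'aaff' (i=33, period=4)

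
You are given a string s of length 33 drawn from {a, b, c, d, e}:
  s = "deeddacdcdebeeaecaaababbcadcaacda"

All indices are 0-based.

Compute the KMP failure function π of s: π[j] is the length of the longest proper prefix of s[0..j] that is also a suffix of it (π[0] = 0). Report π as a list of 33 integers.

π[0] = 0
j=1 s[j]='e': π[1]=0 (border '')
j=2 s[j]='e': π[2]=0 (border '')
j=3 s[j]='d': π[3]=1 (border 'd')
j=4 s[j]='d': k: 1→0; π[4]=1 (border 'd')
j=5 s[j]='a': k: 1→0; π[5]=0 (border '')
j=6 s[j]='c': π[6]=0 (border '')
j=7 s[j]='d': π[7]=1 (border 'd')
j=8 s[j]='c': k: 1→0; π[8]=0 (border '')
j=9 s[j]='d': π[9]=1 (border 'd')
j=10 s[j]='e': π[10]=2 (border 'de')
j=11 s[j]='b': k: 2→0; π[11]=0 (border '')
j=12 s[j]='e': π[12]=0 (border '')
j=13 s[j]='e': π[13]=0 (border '')
j=14 s[j]='a': π[14]=0 (border '')
j=15 s[j]='e': π[15]=0 (border '')
j=16 s[j]='c': π[16]=0 (border '')
j=17 s[j]='a': π[17]=0 (border '')
j=18 s[j]='a': π[18]=0 (border '')
j=19 s[j]='a': π[19]=0 (border '')
j=20 s[j]='b': π[20]=0 (border '')
j=21 s[j]='a': π[21]=0 (border '')
j=22 s[j]='b': π[22]=0 (border '')
j=23 s[j]='b': π[23]=0 (border '')
j=24 s[j]='c': π[24]=0 (border '')
j=25 s[j]='a': π[25]=0 (border '')
j=26 s[j]='d': π[26]=1 (border 'd')
j=27 s[j]='c': k: 1→0; π[27]=0 (border '')
j=28 s[j]='a': π[28]=0 (border '')
j=29 s[j]='a': π[29]=0 (border '')
j=30 s[j]='c': π[30]=0 (border '')
j=31 s[j]='d': π[31]=1 (border 'd')
j=32 s[j]='a': k: 1→0; π[32]=0 (border '')

[0, 0, 0, 1, 1, 0, 0, 1, 0, 1, 2, 0, 0, 0, 0, 0, 0, 0, 0, 0, 0, 0, 0, 0, 0, 0, 1, 0, 0, 0, 0, 1, 0]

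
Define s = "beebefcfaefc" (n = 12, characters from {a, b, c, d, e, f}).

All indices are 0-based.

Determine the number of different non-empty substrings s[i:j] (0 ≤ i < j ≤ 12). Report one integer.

rank→(start, suffix):
  0 → (8, 'aefc')
  1 → (0, 'beebefcfaefc')
  2 → (3, 'befcfaefc')
  3 → (11, 'c')
  4 → (6, 'cfaefc')
  5 → (2, 'ebefcfaefc')
  6 → (1, 'eebefcfaefc')
  7 → (9, 'efc')
  8 → (4, 'efcfaefc')
  9 → (7, 'faefc')
  10 → (10, 'fc')
  11 → (5, 'fcfaefc')

SA = [8, 0, 3, 11, 6, 2, 1, 9, 4, 7, 10, 5]
i: (SA[i-1],SA[i]) lcp shared
  1: (8,0) 0 ''
  2: (0,3) 2 'be'
  3: (3,11) 0 ''
  4: (11,6) 1 'c'
  5: (6,2) 0 ''
  6: (2,1) 1 'e'
  7: (1,9) 1 'e'
  8: (9,4) 3 'efc'
  9: (4,7) 0 ''
  10: (7,10) 1 'f'
  11: (10,5) 2 'fc'

n(n+1)/2 = 12·13/2 = 78
Σ LCP = 0 + 0 + 2 + 0 + 1 + 0 + 1 + 1 + 3 + 0 + 1 + 2 = 11
distinct = 78 − 11 = 67

67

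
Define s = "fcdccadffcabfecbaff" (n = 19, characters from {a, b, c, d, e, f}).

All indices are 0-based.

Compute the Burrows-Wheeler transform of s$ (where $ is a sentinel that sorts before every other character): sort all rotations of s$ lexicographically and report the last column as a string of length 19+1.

rank  rotation              last
    0  $fcdccadffcabfecbaff  f
    1  abfecbaff$fcdccadffc  c
    2  adffcabfecbaff$fcdcc  c
    3  aff$fcdccadffcabfecb  b
    4  baff$fcdccadffcabfec  c
    5  bfecbaff$fcdccadffca  a
    6  cabfecbaff$fcdccadff  f
    7  cadffcabfecbaff$fcdc  c
    8  cbaff$fcdccadffcabfe  e
    9  ccadffcabfecbaff$fcd  d
   10  cdccadffcabfecbaff$f  f
   11  dccadffcabfecbaff$fc  c
   12  dffcabfecbaff$fcdcca  a
   13  ecbaff$fcdccadffcabf  f
   14  f$fcdccadffcabfecbaf  f
   15  fcabfecbaff$fcdccadf  f
   16  fcdccadffcabfecbaff$  $
   17  fecbaff$fcdccadffcab  b
   18  ff$fcdccadffcabfecba  a
   19  ffcabfecbaff$fcdccad  d

fccbcafcedfcafff$bad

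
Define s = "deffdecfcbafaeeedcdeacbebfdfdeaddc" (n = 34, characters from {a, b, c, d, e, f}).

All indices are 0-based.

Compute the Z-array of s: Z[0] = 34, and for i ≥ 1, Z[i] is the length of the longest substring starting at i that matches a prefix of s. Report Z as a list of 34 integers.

Z[0]=34
i=1: i≥r, start 0; Z[1]=0
i=2: i≥r, start 0; Z[2]=0
i=3: i≥r, start 0; Z[3]=0
i=4: i≥r, start 0; Z[4]=2 scan→box=[4,6)
i=5: min(r-i=1, Z[1]=0)=0; Z[5]=0
i=6: i≥r, start 0; Z[6]=0
i=7: i≥r, start 0; Z[7]=0
i=8: i≥r, start 0; Z[8]=0
i=9: i≥r, start 0; Z[9]=0
i=10: i≥r, start 0; Z[10]=0
i=11: i≥r, start 0; Z[11]=0
i=12: i≥r, start 0; Z[12]=0
i=13: i≥r, start 0; Z[13]=0
i=14: i≥r, start 0; Z[14]=0
i=15: i≥r, start 0; Z[15]=0
i=16: i≥r, start 0; Z[16]=1 scan→box=[16,17)
i=17: i≥r, start 0; Z[17]=0
i=18: i≥r, start 0; Z[18]=2 scan→box=[18,20)
i=19: min(r-i=1, Z[1]=0)=0; Z[19]=0
i=20: i≥r, start 0; Z[20]=0
i=21: i≥r, start 0; Z[21]=0
i=22: i≥r, start 0; Z[22]=0
i=23: i≥r, start 0; Z[23]=0
i=24: i≥r, start 0; Z[24]=0
i=25: i≥r, start 0; Z[25]=0
i=26: i≥r, start 0; Z[26]=1 scan→box=[26,27)
i=27: i≥r, start 0; Z[27]=0
i=28: i≥r, start 0; Z[28]=2 scan→box=[28,30)
i=29: min(r-i=1, Z[1]=0)=0; Z[29]=0
i=30: i≥r, start 0; Z[30]=0
i=31: i≥r, start 0; Z[31]=1 scan→box=[31,32)
i=32: i≥r, start 0; Z[32]=1 scan→box=[32,33)
i=33: i≥r, start 0; Z[33]=0

[34, 0, 0, 0, 2, 0, 0, 0, 0, 0, 0, 0, 0, 0, 0, 0, 1, 0, 2, 0, 0, 0, 0, 0, 0, 0, 1, 0, 2, 0, 0, 1, 1, 0]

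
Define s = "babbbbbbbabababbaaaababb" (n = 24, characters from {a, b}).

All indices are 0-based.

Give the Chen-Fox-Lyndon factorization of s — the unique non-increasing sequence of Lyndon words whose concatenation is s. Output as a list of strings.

["b", "abbbbbbb", "abababb", "aaaababb"]

emit factor 1: 'b' (i=0, period=1)
emit factor 2: 'abbbbbbb' (i=1, period=8)
emit factor 3: 'abababb' (i=9, period=7)
emit factor 4: 'aaaababb' (i=16, period=8)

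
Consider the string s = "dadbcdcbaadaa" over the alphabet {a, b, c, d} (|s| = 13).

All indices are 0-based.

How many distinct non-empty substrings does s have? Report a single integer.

79

rank→(start, suffix):
  0 → (12, 'a')
  1 → (11, 'aa')
  2 → (8, 'aadaa')
  3 → (9, 'adaa')
  4 → (1, 'adbcdcbaadaa')
  5 → (7, 'baadaa')
  6 → (3, 'bcdcbaadaa')
  7 → (6, 'cbaadaa')
  8 → (4, 'cdcbaadaa')
  9 → (10, 'daa')
  10 → (0, 'dadbcdcbaadaa')
  11 → (2, 'dbcdcbaadaa')
  12 → (5, 'dcbaadaa')

SA = [12, 11, 8, 9, 1, 7, 3, 6, 4, 10, 0, 2, 5]
rank  pair      lcp
   1  s[12:],s[11:]  1  'a'
   2  s[11:],s[8:]  2  'aa'
   3  s[8:],s[9:]  1  'a'
   4  s[9:],s[1:]  2  'ad'
   5  s[1:],s[7:]  0  ''
   6  s[7:],s[3:]  1  'b'
   7  s[3:],s[6:]  0  ''
   8  s[6:],s[4:]  1  'c'
   9  s[4:],s[10:]  0  ''
  10  s[10:],s[0:]  2  'da'
  11  s[0:],s[2:]  1  'd'
  12  s[2:],s[5:]  1  'd'

n(n+1)/2 = 13·14/2 = 91
Σ LCP = 0 + 1 + 2 + 1 + 2 + 0 + 1 + 0 + 1 + 0 + 2 + 1 + 1 = 12
distinct = 91 − 12 = 79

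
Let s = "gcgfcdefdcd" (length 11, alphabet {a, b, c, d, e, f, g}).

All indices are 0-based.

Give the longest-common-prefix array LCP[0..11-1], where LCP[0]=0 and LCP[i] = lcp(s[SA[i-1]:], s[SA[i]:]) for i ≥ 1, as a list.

[0, 2, 1, 0, 1, 1, 0, 0, 1, 0, 1]

rank | idx | suffix
   0 |   9 | cd
   1 |   4 | cdefdcd
   2 |   1 | cgfcdefdcd
   3 |  10 | d
   4 |   8 | dcd
   5 |   5 | defdcd
   6 |   6 | efdcd
   7 |   3 | fcdefdcd
   8 |   7 | fdcd
   9 |   0 | gcgfcdefdcd
  10 |   2 | gfcdefdcd

SA = [9, 4, 1, 10, 8, 5, 6, 3, 7, 0, 2]
[i] adj suffixes → lcp
  [1] 9/4 → 2 ('cd')
  [2] 4/1 → 1 ('c')
  [3] 1/10 → 0 ('')
  [4] 10/8 → 1 ('d')
  [5] 8/5 → 1 ('d')
  [6] 5/6 → 0 ('')
  [7] 6/3 → 0 ('')
  [8] 3/7 → 1 ('f')
  [9] 7/0 → 0 ('')
  [10] 0/2 → 1 ('g')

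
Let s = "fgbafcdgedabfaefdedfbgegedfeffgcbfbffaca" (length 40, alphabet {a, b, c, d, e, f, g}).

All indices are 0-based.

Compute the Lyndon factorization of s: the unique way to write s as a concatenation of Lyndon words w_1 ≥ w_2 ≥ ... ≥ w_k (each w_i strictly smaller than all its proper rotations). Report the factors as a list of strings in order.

["fg", "b", "afcdged", "abfaefdedfbgegedfeffgcbfbffac", "a"]

emit factor 1: 'fg' (i=0, period=2)
emit factor 2: 'b' (i=2, period=1)
emit factor 3: 'afcdged' (i=3, period=7)
emit factor 4: 'abfaefdedfbgegedfeffgcbfbffac' (i=10, period=29)
emit factor 5: 'a' (i=39, period=1)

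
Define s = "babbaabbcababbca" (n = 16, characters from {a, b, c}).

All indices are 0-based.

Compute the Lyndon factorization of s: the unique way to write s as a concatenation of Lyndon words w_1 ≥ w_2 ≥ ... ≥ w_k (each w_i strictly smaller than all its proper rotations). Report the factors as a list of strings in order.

["b", "abb", "aabbcababbc", "a"]

emit factor 1: 'b' (i=0, period=1)
emit factor 2: 'abb' (i=1, period=3)
emit factor 3: 'aabbcababbc' (i=4, period=11)
emit factor 4: 'a' (i=15, period=1)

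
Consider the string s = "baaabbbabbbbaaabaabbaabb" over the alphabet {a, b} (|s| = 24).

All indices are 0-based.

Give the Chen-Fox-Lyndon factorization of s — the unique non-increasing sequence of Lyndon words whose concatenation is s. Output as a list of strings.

emit factor 1: 'b' (i=0, period=1)
emit factor 2: 'aaabbbabbbb' (i=1, period=11)
emit factor 3: 'aaabaabbaabb' (i=12, period=12)

["b", "aaabbbabbbb", "aaabaabbaabb"]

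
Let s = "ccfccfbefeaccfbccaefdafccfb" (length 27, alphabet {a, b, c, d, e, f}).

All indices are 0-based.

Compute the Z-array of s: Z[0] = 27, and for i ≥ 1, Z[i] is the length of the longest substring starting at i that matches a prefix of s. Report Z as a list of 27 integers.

[27, 1, 0, 3, 1, 0, 0, 0, 0, 0, 0, 3, 1, 0, 0, 2, 1, 0, 0, 0, 0, 0, 0, 3, 1, 0, 0]

Z[0]=27
i=1: i≥r, start 0; Z[1]=1 grow→box=[1,2)
i=2: i≥r, start 0; Z[2]=0
i=3: i≥r, start 0; Z[3]=3 grow→box=[3,6)
i=4: min(r-i=2, Z[1]=1)=1; Z[4]=1
i=5: min(r-i=1, Z[2]=0)=0; Z[5]=0
i=6: i≥r, start 0; Z[6]=0
i=7: i≥r, start 0; Z[7]=0
i=8: i≥r, start 0; Z[8]=0
i=9: i≥r, start 0; Z[9]=0
i=10: i≥r, start 0; Z[10]=0
i=11: i≥r, start 0; Z[11]=3 grow→box=[11,14)
i=12: min(r-i=2, Z[1]=1)=1; Z[12]=1
i=13: min(r-i=1, Z[2]=0)=0; Z[13]=0
i=14: i≥r, start 0; Z[14]=0
i=15: i≥r, start 0; Z[15]=2 grow→box=[15,17)
i=16: min(r-i=1, Z[1]=1)=1; Z[16]=1
i=17: i≥r, start 0; Z[17]=0
i=18: i≥r, start 0; Z[18]=0
i=19: i≥r, start 0; Z[19]=0
i=20: i≥r, start 0; Z[20]=0
i=21: i≥r, start 0; Z[21]=0
i=22: i≥r, start 0; Z[22]=0
i=23: i≥r, start 0; Z[23]=3 grow→box=[23,26)
i=24: min(r-i=2, Z[1]=1)=1; Z[24]=1
i=25: min(r-i=1, Z[2]=0)=0; Z[25]=0
i=26: i≥r, start 0; Z[26]=0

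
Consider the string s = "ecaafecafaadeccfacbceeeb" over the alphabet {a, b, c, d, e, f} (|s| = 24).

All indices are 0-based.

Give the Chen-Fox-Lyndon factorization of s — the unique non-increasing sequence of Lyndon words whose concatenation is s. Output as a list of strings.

["e", "c", "aafecaf", "aadeccfacbceeeb"]

emit factor 1: 'e' (i=0, period=1)
emit factor 2: 'c' (i=1, period=1)
emit factor 3: 'aafecaf' (i=2, period=7)
emit factor 4: 'aadeccfacbceeeb' (i=9, period=15)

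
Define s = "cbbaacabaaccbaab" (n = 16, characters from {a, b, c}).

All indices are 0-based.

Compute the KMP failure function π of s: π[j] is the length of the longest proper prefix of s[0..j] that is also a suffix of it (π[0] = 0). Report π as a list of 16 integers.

[0, 0, 0, 0, 0, 1, 0, 0, 0, 0, 1, 1, 2, 0, 0, 0]

π[0] = 0
j=1 s[j]='b': π[1]=0 (border '')
j=2 s[j]='b': π[2]=0 (border '')
j=3 s[j]='a': π[3]=0 (border '')
j=4 s[j]='a': π[4]=0 (border '')
j=5 s[j]='c': π[5]=1 (border 'c')
j=6 s[j]='a': k: 1→0; π[6]=0 (border '')
j=7 s[j]='b': π[7]=0 (border '')
j=8 s[j]='a': π[8]=0 (border '')
j=9 s[j]='a': π[9]=0 (border '')
j=10 s[j]='c': π[10]=1 (border 'c')
j=11 s[j]='c': k: 1→0; π[11]=1 (border 'c')
j=12 s[j]='b': π[12]=2 (border 'cb')
j=13 s[j]='a': k: 2→0; π[13]=0 (border '')
j=14 s[j]='a': π[14]=0 (border '')
j=15 s[j]='b': π[15]=0 (border '')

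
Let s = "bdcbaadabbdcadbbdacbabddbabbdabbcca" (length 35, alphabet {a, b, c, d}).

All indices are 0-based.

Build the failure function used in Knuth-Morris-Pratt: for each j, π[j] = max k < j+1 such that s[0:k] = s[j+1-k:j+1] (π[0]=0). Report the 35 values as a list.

π[0] = 0
j=1 s[j]='d': π[1]=0 (border '')
j=2 s[j]='c': π[2]=0 (border '')
j=3 s[j]='b': π[3]=1 (border 'b')
j=4 s[j]='a': k: 1→0; π[4]=0 (border '')
j=5 s[j]='a': π[5]=0 (border '')
j=6 s[j]='d': π[6]=0 (border '')
j=7 s[j]='a': π[7]=0 (border '')
j=8 s[j]='b': π[8]=1 (border 'b')
j=9 s[j]='b': k: 1→0; π[9]=1 (border 'b')
j=10 s[j]='d': π[10]=2 (border 'bd')
j=11 s[j]='c': π[11]=3 (border 'bdc')
j=12 s[j]='a': k: 3→0; π[12]=0 (border '')
j=13 s[j]='d': π[13]=0 (border '')
j=14 s[j]='b': π[14]=1 (border 'b')
j=15 s[j]='b': k: 1→0; π[15]=1 (border 'b')
j=16 s[j]='d': π[16]=2 (border 'bd')
j=17 s[j]='a': k: 2→0; π[17]=0 (border '')
j=18 s[j]='c': π[18]=0 (border '')
j=19 s[j]='b': π[19]=1 (border 'b')
j=20 s[j]='a': k: 1→0; π[20]=0 (border '')
j=21 s[j]='b': π[21]=1 (border 'b')
j=22 s[j]='d': π[22]=2 (border 'bd')
j=23 s[j]='d': k: 2→0; π[23]=0 (border '')
j=24 s[j]='b': π[24]=1 (border 'b')
j=25 s[j]='a': k: 1→0; π[25]=0 (border '')
j=26 s[j]='b': π[26]=1 (border 'b')
j=27 s[j]='b': k: 1→0; π[27]=1 (border 'b')
j=28 s[j]='d': π[28]=2 (border 'bd')
j=29 s[j]='a': k: 2→0; π[29]=0 (border '')
j=30 s[j]='b': π[30]=1 (border 'b')
j=31 s[j]='b': k: 1→0; π[31]=1 (border 'b')
j=32 s[j]='c': k: 1→0; π[32]=0 (border '')
j=33 s[j]='c': π[33]=0 (border '')
j=34 s[j]='a': π[34]=0 (border '')

[0, 0, 0, 1, 0, 0, 0, 0, 1, 1, 2, 3, 0, 0, 1, 1, 2, 0, 0, 1, 0, 1, 2, 0, 1, 0, 1, 1, 2, 0, 1, 1, 0, 0, 0]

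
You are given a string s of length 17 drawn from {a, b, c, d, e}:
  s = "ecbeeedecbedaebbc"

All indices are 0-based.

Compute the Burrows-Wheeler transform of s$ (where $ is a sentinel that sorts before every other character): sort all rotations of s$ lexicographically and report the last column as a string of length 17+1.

rank  rotation            last
    0  $ecbeeedecbedaebbc  c
    1  aebbc$ecbeeedecbed  d
    2  bbc$ecbeeedecbedae  e
    3  bc$ecbeeedecbedaeb  b
    4  bedaebbc$ecbeeedec  c
    5  beeedecbedaebbc$ec  c
    6  c$ecbeeedecbedaebb  b
    7  cbedaebbc$ecbeeede  e
    8  cbeeedecbedaebbc$e  e
    9  daebbc$ecbeeedecbe  e
   10  decbedaebbc$ecbeee  e
   11  ebbc$ecbeeedecbeda  a
   12  ecbedaebbc$ecbeeed  d
   13  ecbeeedecbedaebbc$  $
   14  edaebbc$ecbeeedecb  b
   15  edecbedaebbc$ecbee  e
   16  eedecbedaebbc$ecbe  e
   17  eeedecbedaebbc$ecb  b

cdebccbeeeead$beeb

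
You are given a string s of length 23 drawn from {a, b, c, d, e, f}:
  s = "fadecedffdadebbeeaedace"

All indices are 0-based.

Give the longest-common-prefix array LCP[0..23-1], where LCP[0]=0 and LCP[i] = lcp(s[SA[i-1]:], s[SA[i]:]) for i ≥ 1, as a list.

sorted suffixes:
  #0 SA[0]=20  'ace'
  #1 SA[1]=10  'adebbeeaedace'
  #2 SA[2]=1  'adecedffdadebbeeaedace'
  #3 SA[3]=17  'aedace'
  #4 SA[4]=13  'bbeeaedace'
  #5 SA[5]=14  'beeaedace'
  #6 SA[6]=21  'ce'
  #7 SA[7]=4  'cedffdadebbeeaedace'
  #8 SA[8]=19  'dace'
  #9 SA[9]=9  'dadebbeeaedace'
  #10 SA[10]=11  'debbeeaedace'
  #11 SA[11]=2  'decedffdadebbeeaedace'
  #12 SA[12]=6  'dffdadebbeeaedace'
  #13 SA[13]=22  'e'
  #14 SA[14]=16  'eaedace'
  #15 SA[15]=12  'ebbeeaedace'
  #16 SA[16]=3  'ecedffdadebbeeaedace'
  #17 SA[17]=18  'edace'
  #18 SA[18]=5  'edffdadebbeeaedace'
  #19 SA[19]=15  'eeaedace'
  #20 SA[20]=0  'fadecedffdadebbeeaedace'
  #21 SA[21]=8  'fdadebbeeaedace'
  #22 SA[22]=7  'ffdadebbeeaedace'

SA = [20, 10, 1, 17, 13, 14, 21, 4, 19, 9, 11, 2, 6, 22, 16, 12, 3, 18, 5, 15, 0, 8, 7]
[i] adj suffixes → lcp
  [1] 20/10 → 1 ('a')
  [2] 10/1 → 3 ('ade')
  [3] 1/17 → 1 ('a')
  [4] 17/13 → 0 ('')
  [5] 13/14 → 1 ('b')
  [6] 14/21 → 0 ('')
  [7] 21/4 → 2 ('ce')
  [8] 4/19 → 0 ('')
  [9] 19/9 → 2 ('da')
  [10] 9/11 → 1 ('d')
  [11] 11/2 → 2 ('de')
  [12] 2/6 → 1 ('d')
  [13] 6/22 → 0 ('')
  [14] 22/16 → 1 ('e')
  [15] 16/12 → 1 ('e')
  [16] 12/3 → 1 ('e')
  [17] 3/18 → 1 ('e')
  [18] 18/5 → 2 ('ed')
  [19] 5/15 → 1 ('e')
  [20] 15/0 → 0 ('')
  [21] 0/8 → 1 ('f')
  [22] 8/7 → 1 ('f')

[0, 1, 3, 1, 0, 1, 0, 2, 0, 2, 1, 2, 1, 0, 1, 1, 1, 1, 2, 1, 0, 1, 1]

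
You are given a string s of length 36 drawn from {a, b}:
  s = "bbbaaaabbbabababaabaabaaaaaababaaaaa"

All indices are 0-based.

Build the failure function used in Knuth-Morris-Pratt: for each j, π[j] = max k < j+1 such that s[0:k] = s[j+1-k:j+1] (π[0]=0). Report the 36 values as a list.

π[0] = 0
j=1 s[j]='b': π[1]=1 (border 'b')
j=2 s[j]='b': π[2]=2 (border 'bb')
j=3 s[j]='a': k: 2→1→0; π[3]=0 (border '')
j=4 s[j]='a': π[4]=0 (border '')
j=5 s[j]='a': π[5]=0 (border '')
j=6 s[j]='a': π[6]=0 (border '')
j=7 s[j]='b': π[7]=1 (border 'b')
j=8 s[j]='b': π[8]=2 (border 'bb')
j=9 s[j]='b': π[9]=3 (border 'bbb')
j=10 s[j]='a': π[10]=4 (border 'bbba')
j=11 s[j]='b': k: 4→0; π[11]=1 (border 'b')
j=12 s[j]='a': k: 1→0; π[12]=0 (border '')
j=13 s[j]='b': π[13]=1 (border 'b')
j=14 s[j]='a': k: 1→0; π[14]=0 (border '')
j=15 s[j]='b': π[15]=1 (border 'b')
j=16 s[j]='a': k: 1→0; π[16]=0 (border '')
j=17 s[j]='a': π[17]=0 (border '')
j=18 s[j]='b': π[18]=1 (border 'b')
j=19 s[j]='a': k: 1→0; π[19]=0 (border '')
j=20 s[j]='a': π[20]=0 (border '')
j=21 s[j]='b': π[21]=1 (border 'b')
j=22 s[j]='a': k: 1→0; π[22]=0 (border '')
j=23 s[j]='a': π[23]=0 (border '')
j=24 s[j]='a': π[24]=0 (border '')
j=25 s[j]='a': π[25]=0 (border '')
j=26 s[j]='a': π[26]=0 (border '')
j=27 s[j]='a': π[27]=0 (border '')
j=28 s[j]='b': π[28]=1 (border 'b')
j=29 s[j]='a': k: 1→0; π[29]=0 (border '')
j=30 s[j]='b': π[30]=1 (border 'b')
j=31 s[j]='a': k: 1→0; π[31]=0 (border '')
j=32 s[j]='a': π[32]=0 (border '')
j=33 s[j]='a': π[33]=0 (border '')
j=34 s[j]='a': π[34]=0 (border '')
j=35 s[j]='a': π[35]=0 (border '')

[0, 1, 2, 0, 0, 0, 0, 1, 2, 3, 4, 1, 0, 1, 0, 1, 0, 0, 1, 0, 0, 1, 0, 0, 0, 0, 0, 0, 1, 0, 1, 0, 0, 0, 0, 0]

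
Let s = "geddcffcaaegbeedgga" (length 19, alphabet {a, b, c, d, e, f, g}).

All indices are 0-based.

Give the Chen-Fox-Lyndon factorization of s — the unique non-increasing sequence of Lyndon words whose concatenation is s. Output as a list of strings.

emit factor 1: 'g' (i=0, period=1)
emit factor 2: 'e' (i=1, period=1)
emit factor 3: 'd' (i=2, period=1)
emit factor 4: 'd' (i=3, period=1)
emit factor 5: 'cff' (i=4, period=3)
emit factor 6: 'c' (i=7, period=1)
emit factor 7: 'aaegbeedgg' (i=8, period=10)
emit factor 8: 'a' (i=18, period=1)

["g", "e", "d", "d", "cff", "c", "aaegbeedgg", "a"]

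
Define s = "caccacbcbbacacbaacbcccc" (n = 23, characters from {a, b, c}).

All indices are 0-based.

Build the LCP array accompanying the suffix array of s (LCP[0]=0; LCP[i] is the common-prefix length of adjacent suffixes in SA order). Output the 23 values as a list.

[0, 1, 2, 3, 4, 2, 0, 2, 1, 1, 2, 0, 1, 4, 3, 1, 2, 2, 3, 1, 2, 2, 3]

rank | idx | suffix
   0 |  15 | aacbcccc
   1 |  10 | acacbaacbcccc
   2 |  12 | acbaacbcccc
   3 |   4 | acbcbbacacbaacbcccc
   4 |  16 | acbcccc
   5 |   1 | accacbcbbacacbaacbcccc
   6 |  14 | baacbcccc
   7 |   9 | bacacbaacbcccc
   8 |   8 | bbacacbaacbcccc
   9 |   6 | bcbbacacbaacbcccc
  10 |  18 | bcccc
  11 |  22 | c
  12 |  11 | cacbaacbcccc
  13 |   3 | cacbcbbacacbaacbcccc
  14 |   0 | caccacbcbbacacbaacbcccc
  15 |  13 | cbaacbcccc
  16 |   7 | cbbacacbaacbcccc
  17 |   5 | cbcbbacacbaacbcccc
  18 |  17 | cbcccc
  19 |  21 | cc
  20 |   2 | ccacbcbbacacbaacbcccc
  21 |  20 | ccc
  22 |  19 | cccc

SA = [15, 10, 12, 4, 16, 1, 14, 9, 8, 6, 18, 22, 11, 3, 0, 13, 7, 5, 17, 21, 2, 20, 19]
[i] adj suffixes → lcp
  [1] 15/10 → 1 ('a')
  [2] 10/12 → 2 ('ac')
  [3] 12/4 → 3 ('acb')
  [4] 4/16 → 4 ('acbc')
  [5] 16/1 → 2 ('ac')
  [6] 1/14 → 0 ('')
  [7] 14/9 → 2 ('ba')
  [8] 9/8 → 1 ('b')
  [9] 8/6 → 1 ('b')
  [10] 6/18 → 2 ('bc')
  [11] 18/22 → 0 ('')
  [12] 22/11 → 1 ('c')
  [13] 11/3 → 4 ('cacb')
  [14] 3/0 → 3 ('cac')
  [15] 0/13 → 1 ('c')
  [16] 13/7 → 2 ('cb')
  [17] 7/5 → 2 ('cb')
  [18] 5/17 → 3 ('cbc')
  [19] 17/21 → 1 ('c')
  [20] 21/2 → 2 ('cc')
  [21] 2/20 → 2 ('cc')
  [22] 20/19 → 3 ('ccc')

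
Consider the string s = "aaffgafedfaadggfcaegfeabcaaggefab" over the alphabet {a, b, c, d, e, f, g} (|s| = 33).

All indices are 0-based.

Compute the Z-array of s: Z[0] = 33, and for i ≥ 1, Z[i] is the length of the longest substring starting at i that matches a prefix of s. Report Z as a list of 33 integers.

[33, 1, 0, 0, 0, 1, 0, 0, 0, 0, 2, 1, 0, 0, 0, 0, 0, 1, 0, 0, 0, 0, 1, 0, 0, 2, 1, 0, 0, 0, 0, 1, 0]

Z[0]=33
i=1: outside box; Z[1]=1 scan→box=[1,2)
i=2: outside box; Z[2]=0
i=3: outside box; Z[3]=0
i=4: outside box; Z[4]=0
i=5: outside box; Z[5]=1 scan→box=[5,6)
i=6: outside box; Z[6]=0
i=7: outside box; Z[7]=0
i=8: outside box; Z[8]=0
i=9: outside box; Z[9]=0
i=10: outside box; Z[10]=2 scan→box=[10,12)
i=11: min(r-i=1, Z[1]=1)=1; Z[11]=1
i=12: outside box; Z[12]=0
i=13: outside box; Z[13]=0
i=14: outside box; Z[14]=0
i=15: outside box; Z[15]=0
i=16: outside box; Z[16]=0
i=17: outside box; Z[17]=1 scan→box=[17,18)
i=18: outside box; Z[18]=0
i=19: outside box; Z[19]=0
i=20: outside box; Z[20]=0
i=21: outside box; Z[21]=0
i=22: outside box; Z[22]=1 scan→box=[22,23)
i=23: outside box; Z[23]=0
i=24: outside box; Z[24]=0
i=25: outside box; Z[25]=2 scan→box=[25,27)
i=26: min(r-i=1, Z[1]=1)=1; Z[26]=1
i=27: outside box; Z[27]=0
i=28: outside box; Z[28]=0
i=29: outside box; Z[29]=0
i=30: outside box; Z[30]=0
i=31: outside box; Z[31]=1 scan→box=[31,32)
i=32: outside box; Z[32]=0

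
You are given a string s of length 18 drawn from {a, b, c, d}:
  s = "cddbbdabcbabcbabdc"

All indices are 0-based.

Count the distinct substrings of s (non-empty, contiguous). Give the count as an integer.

141

rank→(start, suffix):
  0 → (6, 'abcbabcbabdc')
  1 → (10, 'abcbabdc')
  2 → (14, 'abdc')
  3 → (9, 'babcbabdc')
  4 → (13, 'babdc')
  5 → (3, 'bbdabcbabcbabdc')
  6 → (7, 'bcbabcbabdc')
  7 → (11, 'bcbabdc')
  8 → (4, 'bdabcbabcbabdc')
  9 → (15, 'bdc')
  10 → (17, 'c')
  11 → (8, 'cbabcbabdc')
  12 → (12, 'cbabdc')
  13 → (0, 'cddbbdabcbabcbabdc')
  14 → (5, 'dabcbabcbabdc')
  15 → (2, 'dbbdabcbabcbabdc')
  16 → (16, 'dc')
  17 → (1, 'ddbbdabcbabcbabdc')

SA = [6, 10, 14, 9, 13, 3, 7, 11, 4, 15, 17, 8, 12, 0, 5, 2, 16, 1]
i: (SA[i-1],SA[i]) lcp shared
  1: (6,10) 6 'abcbab'
  2: (10,14) 2 'ab'
  3: (14,9) 0 ''
  4: (9,13) 3 'bab'
  5: (13,3) 1 'b'
  6: (3,7) 1 'b'
  7: (7,11) 5 'bcbab'
  8: (11,4) 1 'b'
  9: (4,15) 2 'bd'
  10: (15,17) 0 ''
  11: (17,8) 1 'c'
  12: (8,12) 4 'cbab'
  13: (12,0) 1 'c'
  14: (0,5) 0 ''
  15: (5,2) 1 'd'
  16: (2,16) 1 'd'
  17: (16,1) 1 'd'

n(n+1)/2 = 18·19/2 = 171
Σ LCP = 0 + 6 + 2 + 0 + 3 + 1 + 1 + 5 + 1 + 2 + 0 + 1 + 4 + 1 + 0 + 1 + 1 + 1 = 30
distinct = 171 − 30 = 141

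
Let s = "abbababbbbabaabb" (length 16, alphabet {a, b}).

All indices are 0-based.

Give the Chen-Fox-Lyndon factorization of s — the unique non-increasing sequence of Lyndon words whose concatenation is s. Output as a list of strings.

emit factor 1: 'abb' (i=0, period=3)
emit factor 2: 'ababbbb' (i=3, period=7)
emit factor 3: 'ab' (i=10, period=2)
emit factor 4: 'aabb' (i=12, period=4)

["abb", "ababbbb", "ab", "aabb"]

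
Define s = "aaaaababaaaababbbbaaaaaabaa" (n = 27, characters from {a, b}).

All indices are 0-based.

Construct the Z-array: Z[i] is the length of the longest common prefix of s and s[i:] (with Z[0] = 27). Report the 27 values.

[27, 4, 3, 2, 1, 0, 1, 0, 4, 3, 2, 1, 0, 1, 0, 0, 0, 0, 5, 7, 4, 3, 2, 1, 0, 2, 1]

Z[0]=27
i=1: outside box; Z[1]=4 extend→box=[1,5)
i=2: min(r-i=3, Z[1]=4)=3; Z[2]=3
i=3: min(r-i=2, Z[2]=3)=2; Z[3]=2
i=4: min(r-i=1, Z[3]=2)=1; Z[4]=1
i=5: outside box; Z[5]=0
i=6: outside box; Z[6]=1 extend→box=[6,7)
i=7: outside box; Z[7]=0
i=8: outside box; Z[8]=4 extend→box=[8,12)
i=9: min(r-i=3, Z[1]=4)=3; Z[9]=3
i=10: min(r-i=2, Z[2]=3)=2; Z[10]=2
i=11: min(r-i=1, Z[3]=2)=1; Z[11]=1
i=12: outside box; Z[12]=0
i=13: outside box; Z[13]=1 extend→box=[13,14)
i=14: outside box; Z[14]=0
i=15: outside box; Z[15]=0
i=16: outside box; Z[16]=0
i=17: outside box; Z[17]=0
i=18: outside box; Z[18]=5 extend→box=[18,23)
i=19: min(r-i=4, Z[1]=4)=4; Z[19]=7 extend→box=[19,26)
i=20: min(r-i=6, Z[1]=4)=4; Z[20]=4
i=21: min(r-i=5, Z[2]=3)=3; Z[21]=3
i=22: min(r-i=4, Z[3]=2)=2; Z[22]=2
i=23: min(r-i=3, Z[4]=1)=1; Z[23]=1
i=24: min(r-i=2, Z[5]=0)=0; Z[24]=0
i=25: min(r-i=1, Z[6]=1)=1; Z[25]=2 extend→box=[25,27)
i=26: min(r-i=1, Z[1]=4)=1; Z[26]=1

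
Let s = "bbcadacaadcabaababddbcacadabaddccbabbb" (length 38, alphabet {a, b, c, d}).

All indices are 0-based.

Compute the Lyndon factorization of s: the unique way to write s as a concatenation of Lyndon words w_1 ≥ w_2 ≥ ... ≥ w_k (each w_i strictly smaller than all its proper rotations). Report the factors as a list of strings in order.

emit factor 1: 'bbc' (i=0, period=3)
emit factor 2: 'ad' (i=3, period=2)
emit factor 3: 'ac' (i=5, period=2)
emit factor 4: 'aadcab' (i=7, period=6)
emit factor 5: 'aababddbcacadabaddccbabbb' (i=13, period=25)

["bbc", "ad", "ac", "aadcab", "aababddbcacadabaddccbabbb"]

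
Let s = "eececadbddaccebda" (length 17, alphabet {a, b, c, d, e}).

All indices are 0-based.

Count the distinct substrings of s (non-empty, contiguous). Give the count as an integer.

sorted suffixes:
  #0 SA[0]=16  'a'
  #1 SA[1]=10  'accebda'
  #2 SA[2]=5  'adbddaccebda'
  #3 SA[3]=14  'bda'
  #4 SA[4]=7  'bddaccebda'
  #5 SA[5]=4  'cadbddaccebda'
  #6 SA[6]=11  'ccebda'
  #7 SA[7]=12  'cebda'
  #8 SA[8]=2  'cecadbddaccebda'
  #9 SA[9]=15  'da'
  #10 SA[10]=9  'daccebda'
  #11 SA[11]=6  'dbddaccebda'
  #12 SA[12]=8  'ddaccebda'
  #13 SA[13]=13  'ebda'
  #14 SA[14]=3  'ecadbddaccebda'
  #15 SA[15]=1  'ececadbddaccebda'
  #16 SA[16]=0  'eececadbddaccebda'

SA = [16, 10, 5, 14, 7, 4, 11, 12, 2, 15, 9, 6, 8, 13, 3, 1, 0]
i: (SA[i-1],SA[i]) lcp shared
  1: (16,10) 1 'a'
  2: (10,5) 1 'a'
  3: (5,14) 0 ''
  4: (14,7) 2 'bd'
  5: (7,4) 0 ''
  6: (4,11) 1 'c'
  7: (11,12) 1 'c'
  8: (12,2) 2 'ce'
  9: (2,15) 0 ''
  10: (15,9) 2 'da'
  11: (9,6) 1 'd'
  12: (6,8) 1 'd'
  13: (8,13) 0 ''
  14: (13,3) 1 'e'
  15: (3,1) 2 'ec'
  16: (1,0) 1 'e'

n(n+1)/2 = 17·18/2 = 153
Σ LCP = 0 + 1 + 1 + 0 + 2 + 0 + 1 + 1 + 2 + 0 + 2 + 1 + 1 + 0 + 1 + 2 + 1 = 16
distinct = 153 − 16 = 137

137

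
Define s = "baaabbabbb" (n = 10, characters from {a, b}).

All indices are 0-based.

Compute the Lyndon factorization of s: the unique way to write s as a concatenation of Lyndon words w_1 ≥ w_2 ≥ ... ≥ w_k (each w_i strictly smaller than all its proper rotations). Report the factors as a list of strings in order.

emit factor 1: 'b' (i=0, period=1)
emit factor 2: 'aaabbabbb' (i=1, period=9)

["b", "aaabbabbb"]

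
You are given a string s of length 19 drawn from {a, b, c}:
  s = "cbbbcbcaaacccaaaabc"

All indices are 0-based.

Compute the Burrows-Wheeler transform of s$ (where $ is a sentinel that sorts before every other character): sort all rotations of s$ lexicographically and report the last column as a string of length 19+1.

ccacaaaacbacbbcb$bca

rank  rotation              last
    0  $cbbbcbcaaacccaaaabc  c
    1  aaaabc$cbbbcbcaaaccc  c
    2  aaabc$cbbbcbcaaaccca  a
    3  aaacccaaaabc$cbbbcbc  c
    4  aabc$cbbbcbcaaacccaa  a
    5  aacccaaaabc$cbbbcbca  a
    6  abc$cbbbcbcaaacccaaa  a
    7  acccaaaabc$cbbbcbcaa  a
    8  bbbcbcaaacccaaaabc$c  c
    9  bbcbcaaacccaaaabc$cb  b
   10  bc$cbbbcbcaaacccaaaa  a
   11  bcaaacccaaaabc$cbbbc  c
   12  bcbcaaacccaaaabc$cbb  b
   13  c$cbbbcbcaaacccaaaab  b
   14  caaaabc$cbbbcbcaaacc  c
   15  caaacccaaaabc$cbbbcb  b
   16  cbbbcbcaaacccaaaabc$  $
   17  cbcaaacccaaaabc$cbbb  b
   18  ccaaaabc$cbbbcbcaaac  c
   19  cccaaaabc$cbbbcbcaaa  a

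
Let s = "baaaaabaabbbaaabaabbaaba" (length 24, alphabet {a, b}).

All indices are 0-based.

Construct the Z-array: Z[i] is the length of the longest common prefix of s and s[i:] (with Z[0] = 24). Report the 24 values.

[24, 0, 0, 0, 0, 0, 3, 0, 0, 1, 1, 4, 0, 0, 0, 3, 0, 0, 1, 3, 0, 0, 2, 0]

Z[0]=24
i=1: fresh scan; Z[1]=0
i=2: fresh scan; Z[2]=0
i=3: fresh scan; Z[3]=0
i=4: fresh scan; Z[4]=0
i=5: fresh scan; Z[5]=0
i=6: fresh scan; Z[6]=3 grow→box=[6,9)
i=7: min(r-i=2, Z[1]=0)=0; Z[7]=0
i=8: min(r-i=1, Z[2]=0)=0; Z[8]=0
i=9: fresh scan; Z[9]=1 grow→box=[9,10)
i=10: fresh scan; Z[10]=1 grow→box=[10,11)
i=11: fresh scan; Z[11]=4 grow→box=[11,15)
i=12: min(r-i=3, Z[1]=0)=0; Z[12]=0
i=13: min(r-i=2, Z[2]=0)=0; Z[13]=0
i=14: min(r-i=1, Z[3]=0)=0; Z[14]=0
i=15: fresh scan; Z[15]=3 grow→box=[15,18)
i=16: min(r-i=2, Z[1]=0)=0; Z[16]=0
i=17: min(r-i=1, Z[2]=0)=0; Z[17]=0
i=18: fresh scan; Z[18]=1 grow→box=[18,19)
i=19: fresh scan; Z[19]=3 grow→box=[19,22)
i=20: min(r-i=2, Z[1]=0)=0; Z[20]=0
i=21: min(r-i=1, Z[2]=0)=0; Z[21]=0
i=22: fresh scan; Z[22]=2 grow→box=[22,24)
i=23: min(r-i=1, Z[1]=0)=0; Z[23]=0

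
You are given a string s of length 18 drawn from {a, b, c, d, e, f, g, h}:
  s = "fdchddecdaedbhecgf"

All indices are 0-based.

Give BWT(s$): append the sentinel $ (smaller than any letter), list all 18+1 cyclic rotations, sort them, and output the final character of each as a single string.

rank  rotation             last
    0  $fdchddecdaedbhecgf  f
    1  aedbhecgf$fdchddecd  d
    2  bhecgf$fdchddecdaed  d
    3  cdaedbhecgf$fdchdde  e
    4  cgf$fdchddecdaedbhe  e
    5  chddecdaedbhecgf$fd  d
    6  daedbhecgf$fdchddec  c
    7  dbhecgf$fdchddecdae  e
    8  dchddecdaedbhecgf$f  f
    9  ddecdaedbhecgf$fdch  h
   10  decdaedbhecgf$fdchd  d
   11  ecdaedbhecgf$fdchdd  d
   12  ecgf$fdchddecdaedbh  h
   13  edbhecgf$fdchddecda  a
   14  f$fdchddecdaedbhecg  g
   15  fdchddecdaedbhecgf$  $
   16  gf$fdchddecdaedbhec  c
   17  hddecdaedbhecgf$fdc  c
   18  hecgf$fdchddecdaedb  b

fddeedcefhddhag$ccb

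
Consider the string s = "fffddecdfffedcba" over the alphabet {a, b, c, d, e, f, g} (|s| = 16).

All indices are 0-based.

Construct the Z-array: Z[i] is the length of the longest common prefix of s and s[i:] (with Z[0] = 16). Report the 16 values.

[16, 2, 1, 0, 0, 0, 0, 0, 3, 2, 1, 0, 0, 0, 0, 0]

Z[0]=16
i=1: i≥r, start 0; Z[1]=2 grow→box=[1,3)
i=2: min(r-i=1, Z[1]=2)=1; Z[2]=1
i=3: i≥r, start 0; Z[3]=0
i=4: i≥r, start 0; Z[4]=0
i=5: i≥r, start 0; Z[5]=0
i=6: i≥r, start 0; Z[6]=0
i=7: i≥r, start 0; Z[7]=0
i=8: i≥r, start 0; Z[8]=3 grow→box=[8,11)
i=9: min(r-i=2, Z[1]=2)=2; Z[9]=2
i=10: min(r-i=1, Z[2]=1)=1; Z[10]=1
i=11: i≥r, start 0; Z[11]=0
i=12: i≥r, start 0; Z[12]=0
i=13: i≥r, start 0; Z[13]=0
i=14: i≥r, start 0; Z[14]=0
i=15: i≥r, start 0; Z[15]=0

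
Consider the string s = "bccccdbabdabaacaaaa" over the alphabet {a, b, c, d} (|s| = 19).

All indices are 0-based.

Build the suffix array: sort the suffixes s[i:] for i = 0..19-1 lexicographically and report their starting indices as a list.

rank→(start, suffix):
  0 → (18, 'a')
  1 → (17, 'aa')
  2 → (16, 'aaa')
  3 → (15, 'aaaa')
  4 → (12, 'aacaaaa')
  5 → (10, 'abaacaaaa')
  6 → (7, 'abdabaacaaaa')
  7 → (13, 'acaaaa')
  8 → (11, 'baacaaaa')
  9 → (6, 'babdabaacaaaa')
  10 → (0, 'bccccdbabdabaacaaaa')
  11 → (8, 'bdabaacaaaa')
  12 → (14, 'caaaa')
  13 → (1, 'ccccdbabdabaacaaaa')
  14 → (2, 'cccdbabdabaacaaaa')
  15 → (3, 'ccdbabdabaacaaaa')
  16 → (4, 'cdbabdabaacaaaa')
  17 → (9, 'dabaacaaaa')
  18 → (5, 'dbabdabaacaaaa')

[18, 17, 16, 15, 12, 10, 7, 13, 11, 6, 0, 8, 14, 1, 2, 3, 4, 9, 5]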